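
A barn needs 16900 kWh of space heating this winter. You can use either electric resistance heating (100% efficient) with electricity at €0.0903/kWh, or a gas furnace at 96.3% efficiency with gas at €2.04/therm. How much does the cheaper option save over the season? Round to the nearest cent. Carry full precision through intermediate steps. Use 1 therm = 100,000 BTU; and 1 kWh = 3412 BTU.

€304.55

Heat load = 16900 kWh × 3412 = 57,662,800 BTU
Gas: input = 57,662,800 / 0.963 = 59,878,297 BTU = 598.8 therm → 598.8 × €2.04 = €1,221.52
Electric: 57,662,800 BTU / 3412 = 16,900 kWh → × €0.0903 = €1,526.07
Difference = |€1,221.52 − €1,526.07| = €304.55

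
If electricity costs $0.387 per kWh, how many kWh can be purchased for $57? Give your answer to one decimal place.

147.3 kWh

$57 / $0.387 per kWh = 147.3 kWh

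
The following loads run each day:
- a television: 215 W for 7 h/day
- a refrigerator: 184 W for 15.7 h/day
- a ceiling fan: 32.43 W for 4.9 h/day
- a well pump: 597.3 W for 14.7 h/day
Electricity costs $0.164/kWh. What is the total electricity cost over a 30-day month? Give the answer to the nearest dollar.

television: 215 W × 7 h × 30 d = 45,150 Wh = 45.15 kWh
refrigerator: 184 W × 15.7 h × 30 d = 86,664 Wh = 86.66 kWh
ceiling fan: 32.43 W × 4.9 h × 30 d = 4,767 Wh = 4.767 kWh
well pump: 597.3 W × 14.7 h × 30 d = 263,409 Wh = 263.4 kWh
Total energy = 45.15 + 86.66 + 4.767 + 263.4 = 400 kWh
Cost = 400 kWh × $0.164 = $65.60 ≈ $66

$66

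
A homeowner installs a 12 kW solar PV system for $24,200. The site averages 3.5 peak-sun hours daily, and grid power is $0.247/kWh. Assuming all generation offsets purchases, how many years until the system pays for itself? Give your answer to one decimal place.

6.4 years

Daily generation = 12 kW × 3.5 h = 42 kWh
Annual generation = 42 × 365 = 15330 kWh
Annual savings = 15330 × $0.247 = $3,786.51
Payback = $24,200 / $3,786.51 = 6.39 years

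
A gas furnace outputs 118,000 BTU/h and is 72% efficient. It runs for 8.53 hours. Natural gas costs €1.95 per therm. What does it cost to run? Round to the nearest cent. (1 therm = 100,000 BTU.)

€27.26

Heat delivered = 118,000 BTU/h × 8.53 h = 1,006,540 BTU
Gas input = 1,006,540 / 0.72 = 1,397,972 BTU
= 1,397,972 / 100,000 = 13.98 therm
Cost = 13.98 × €1.95/therm = €27.26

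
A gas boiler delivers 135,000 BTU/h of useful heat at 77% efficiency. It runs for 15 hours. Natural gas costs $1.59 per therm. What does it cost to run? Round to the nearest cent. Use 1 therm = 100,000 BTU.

Heat delivered = 135,000 BTU/h × 15 h = 2,025,000 BTU
Gas input = 2,025,000 / 0.77 = 2,629,870 BTU
= 2,629,870 / 100,000 = 26.3 therm
Cost = 26.3 × $1.59/therm = $41.81

$41.81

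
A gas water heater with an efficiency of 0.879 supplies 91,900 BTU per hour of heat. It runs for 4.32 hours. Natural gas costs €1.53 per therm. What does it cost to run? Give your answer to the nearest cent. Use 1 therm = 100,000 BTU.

Heat delivered = 91,900 BTU/h × 4.32 h = 397,008 BTU
Gas input = 397,008 / 0.879 = 451,659 BTU
= 451,659 / 100,000 = 4.517 therm
Cost = 4.517 × €1.53/therm = €6.91

€6.91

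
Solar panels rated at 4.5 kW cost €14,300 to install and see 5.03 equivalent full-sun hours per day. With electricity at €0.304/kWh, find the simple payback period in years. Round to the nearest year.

Daily generation = 4.5 kW × 5.03 h = 22.64 kWh
Annual generation = 22.64 × 365 = 8261.8 kWh
Annual savings = 8261.8 × €0.304 = €2,511.58
Payback = €14,300 / €2,511.58 = 5.69 years

6 years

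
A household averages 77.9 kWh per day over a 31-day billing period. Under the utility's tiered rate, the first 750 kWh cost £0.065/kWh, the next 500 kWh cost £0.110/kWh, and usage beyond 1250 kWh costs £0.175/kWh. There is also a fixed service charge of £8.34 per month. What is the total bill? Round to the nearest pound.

Usage = 77.9 kWh/day × 31 days = 2414.9 kWh
First 750 kWh × £0.065 = £48.75
Next 500 kWh × £0.110 = £55.00
Remaining 1164.9 kWh × £0.175 = £203.86
Energy charge = £307.61; + service £8.34 = £315.95 ≈ £316

£316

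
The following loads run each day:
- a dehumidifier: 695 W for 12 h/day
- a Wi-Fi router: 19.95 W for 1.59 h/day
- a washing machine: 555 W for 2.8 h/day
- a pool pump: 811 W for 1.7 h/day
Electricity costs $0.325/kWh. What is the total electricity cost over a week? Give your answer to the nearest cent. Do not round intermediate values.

dehumidifier: 695 W × 12 h × 7 d = 58,380 Wh = 58.38 kWh
Wi-Fi router: 19.95 W × 1.59 h × 7 d = 222 Wh = 0.222 kWh
washing machine: 555 W × 2.8 h × 7 d = 10,878 Wh = 10.88 kWh
pool pump: 811 W × 1.7 h × 7 d = 9,651 Wh = 9.651 kWh
Total energy = 58.38 + 0.222 + 10.88 + 9.651 = 79.13 kWh
Cost = 79.13 kWh × $0.325 = $25.72

$25.72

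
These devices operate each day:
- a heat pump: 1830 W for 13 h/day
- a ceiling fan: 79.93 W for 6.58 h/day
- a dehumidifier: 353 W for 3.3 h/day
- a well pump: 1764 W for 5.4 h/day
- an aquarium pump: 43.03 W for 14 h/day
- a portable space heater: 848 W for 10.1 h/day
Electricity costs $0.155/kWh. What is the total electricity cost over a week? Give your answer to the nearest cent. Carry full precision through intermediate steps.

$47.93

heat pump: 1830 W × 13 h × 7 d = 166,530 Wh = 166.5 kWh
ceiling fan: 79.93 W × 6.58 h × 7 d = 3,682 Wh = 3.682 kWh
dehumidifier: 353 W × 3.3 h × 7 d = 8,154 Wh = 8.154 kWh
well pump: 1764 W × 5.4 h × 7 d = 66,679 Wh = 66.68 kWh
aquarium pump: 43.03 W × 14 h × 7 d = 4,217 Wh = 4.217 kWh
portable space heater: 848 W × 10.1 h × 7 d = 59,954 Wh = 59.95 kWh
Total energy = 166.5 + 3.682 + 8.154 + 66.68 + 4.217 + 59.95 = 309.2 kWh
Cost = 309.2 kWh × $0.155 = $47.93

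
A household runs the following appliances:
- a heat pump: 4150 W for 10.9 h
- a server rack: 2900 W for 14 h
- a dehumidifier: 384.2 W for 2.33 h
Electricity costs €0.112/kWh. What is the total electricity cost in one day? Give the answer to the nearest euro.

€10

heat pump: 4150 W × 10.9 h = 45,235 Wh = 45.23 kWh
server rack: 2900 W × 14 h = 40,600 Wh = 40.6 kWh
dehumidifier: 384.2 W × 2.33 h = 895 Wh = 0.8952 kWh
Total energy = 45.23 + 40.6 + 0.8952 = 86.73 kWh
Cost = 86.73 kWh × €0.112 = €9.71 ≈ €10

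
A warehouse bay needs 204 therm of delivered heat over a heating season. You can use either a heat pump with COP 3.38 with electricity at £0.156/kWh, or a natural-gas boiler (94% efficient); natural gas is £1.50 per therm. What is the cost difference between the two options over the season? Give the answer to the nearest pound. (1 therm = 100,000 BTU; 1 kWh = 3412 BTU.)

Heat load = 204 therm × 100,000 = 20,400,000 BTU
Gas: input = 20,400,000 / 0.940 = 21,702,128 BTU = 217 therm → 217 × £1.50 = £325.53
Heat pump: 20,400,000 BTU / 3412 = 5,979 kWh heat; / 3.38 = 1,769 kWh in → × £0.156 = £275.95
Difference = |£325.53 − £275.95| = £49.58 ≈ £50

£50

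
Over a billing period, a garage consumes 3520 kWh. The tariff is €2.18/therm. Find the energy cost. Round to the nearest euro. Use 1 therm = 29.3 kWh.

3520 kWh × (0.03413 therm/kWh) = 120.1 therm
Cost = 120.1 therm × €2.18/therm = €261.90 ≈ €262

€262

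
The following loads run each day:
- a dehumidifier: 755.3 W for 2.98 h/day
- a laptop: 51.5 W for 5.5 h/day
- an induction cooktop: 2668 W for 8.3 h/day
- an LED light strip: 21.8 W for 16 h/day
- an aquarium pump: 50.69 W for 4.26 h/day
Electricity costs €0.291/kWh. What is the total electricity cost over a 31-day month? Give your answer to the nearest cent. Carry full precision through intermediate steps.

dehumidifier: 755.3 W × 2.98 h × 31 d = 69,775 Wh = 69.77 kWh
laptop: 51.5 W × 5.5 h × 31 d = 8,781 Wh = 8.781 kWh
induction cooktop: 2668 W × 8.3 h × 31 d = 686,476 Wh = 686.5 kWh
LED light strip: 21.8 W × 16 h × 31 d = 10,813 Wh = 10.81 kWh
aquarium pump: 50.69 W × 4.26 h × 31 d = 6,694 Wh = 6.694 kWh
Total energy = 69.77 + 8.781 + 686.5 + 10.81 + 6.694 = 782.5 kWh
Cost = 782.5 kWh × €0.291 = €227.72

€227.72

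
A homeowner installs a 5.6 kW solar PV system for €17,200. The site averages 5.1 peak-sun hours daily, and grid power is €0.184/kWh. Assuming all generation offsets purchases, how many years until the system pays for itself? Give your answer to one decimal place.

Daily generation = 5.6 kW × 5.1 h = 28.56 kWh
Annual generation = 28.56 × 365 = 10424 kWh
Annual savings = 10424 × €0.184 = €1,918.09
Payback = €17,200 / €1,918.09 = 8.97 years

9.0 years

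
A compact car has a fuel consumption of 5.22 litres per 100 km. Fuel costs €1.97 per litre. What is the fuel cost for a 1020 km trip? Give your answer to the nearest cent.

€104.89

Fuel = 5.22 L/100 km × 1020 km / 100 = 53.24 L
Cost = 53.24 L × €1.97/L = €104.89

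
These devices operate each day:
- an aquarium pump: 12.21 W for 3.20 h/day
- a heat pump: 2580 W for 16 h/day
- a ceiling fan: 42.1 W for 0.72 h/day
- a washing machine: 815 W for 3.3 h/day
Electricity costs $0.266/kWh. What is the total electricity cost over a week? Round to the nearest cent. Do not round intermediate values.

aquarium pump: 12.21 W × 3.20 h × 7 d = 274 Wh = 0.2735 kWh
heat pump: 2580 W × 16 h × 7 d = 288,960 Wh = 289 kWh
ceiling fan: 42.1 W × 0.72 h × 7 d = 212 Wh = 0.2122 kWh
washing machine: 815 W × 3.3 h × 7 d = 18,826 Wh = 18.83 kWh
Total energy = 0.2735 + 289 + 0.2122 + 18.83 = 308.3 kWh
Cost = 308.3 kWh × $0.266 = $82.00

$82.00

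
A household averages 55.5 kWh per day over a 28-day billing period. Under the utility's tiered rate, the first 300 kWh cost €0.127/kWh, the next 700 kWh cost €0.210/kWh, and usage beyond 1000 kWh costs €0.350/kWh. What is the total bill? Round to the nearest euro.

Usage = 55.5 kWh/day × 28 days = 1554 kWh
First 300 kWh × €0.127 = €38.10
Next 700 kWh × €0.210 = €147.00
Remaining 554 kWh × €0.350 = €193.90
Total = €379.00

€379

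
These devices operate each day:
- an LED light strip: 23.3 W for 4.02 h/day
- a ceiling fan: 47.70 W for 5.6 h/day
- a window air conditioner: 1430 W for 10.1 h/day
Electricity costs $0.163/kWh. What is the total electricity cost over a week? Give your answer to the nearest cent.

$16.89

LED light strip: 23.3 W × 4.02 h × 7 d = 656 Wh = 0.6557 kWh
ceiling fan: 47.70 W × 5.6 h × 7 d = 1,870 Wh = 1.87 kWh
window air conditioner: 1430 W × 10.1 h × 7 d = 101,101 Wh = 101.1 kWh
Total energy = 0.6557 + 1.87 + 101.1 = 103.6 kWh
Cost = 103.6 kWh × $0.163 = $16.89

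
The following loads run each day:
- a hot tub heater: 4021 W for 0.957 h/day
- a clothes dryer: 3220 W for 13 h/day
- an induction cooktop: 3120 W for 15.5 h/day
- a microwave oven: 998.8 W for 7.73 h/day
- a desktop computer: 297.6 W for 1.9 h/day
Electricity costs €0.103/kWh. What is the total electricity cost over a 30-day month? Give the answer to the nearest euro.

hot tub heater: 4021 W × 0.957 h × 30 d = 115,443 Wh = 115.4 kWh
clothes dryer: 3220 W × 13 h × 30 d = 1,255,800 Wh = 1,256 kWh
induction cooktop: 3120 W × 15.5 h × 30 d = 1,450,800 Wh = 1,451 kWh
microwave oven: 998.8 W × 7.73 h × 30 d = 231,622 Wh = 231.6 kWh
desktop computer: 297.6 W × 1.9 h × 30 d = 16,963 Wh = 16.96 kWh
Total energy = 115.4 + 1,256 + 1,451 + 231.6 + 16.96 = 3,071 kWh
Cost = 3,071 kWh × €0.103 = €316.27 ≈ €316

€316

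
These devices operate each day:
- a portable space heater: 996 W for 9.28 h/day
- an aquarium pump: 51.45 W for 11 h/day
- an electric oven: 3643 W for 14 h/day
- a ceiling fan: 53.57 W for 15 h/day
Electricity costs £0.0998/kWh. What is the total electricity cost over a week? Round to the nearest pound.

portable space heater: 996 W × 9.28 h × 7 d = 64,700 Wh = 64.7 kWh
aquarium pump: 51.45 W × 11 h × 7 d = 3,962 Wh = 3.962 kWh
electric oven: 3643 W × 14 h × 7 d = 357,014 Wh = 357 kWh
ceiling fan: 53.57 W × 15 h × 7 d = 5,625 Wh = 5.625 kWh
Total energy = 64.7 + 3.962 + 357 + 5.625 = 431.3 kWh
Cost = 431.3 kWh × £0.0998 = £43.04 ≈ £43

£43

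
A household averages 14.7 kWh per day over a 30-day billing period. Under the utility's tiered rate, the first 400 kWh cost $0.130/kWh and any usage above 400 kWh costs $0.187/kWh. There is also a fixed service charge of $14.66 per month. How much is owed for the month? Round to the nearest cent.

Usage = 14.7 kWh/day × 30 days = 441 kWh
First 400 kWh × $0.130 = $52.00
Remaining 41 kWh × $0.187 = $7.67
Energy charge = $59.67; + service $14.66 = $74.33

$74.33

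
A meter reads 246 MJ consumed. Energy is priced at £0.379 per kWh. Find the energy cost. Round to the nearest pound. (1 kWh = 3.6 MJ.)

246 MJ × (0.27778 kWh/MJ) = 68.33 kWh
Cost = 68.33 kWh × £0.379/kWh = £25.90 ≈ £26

£26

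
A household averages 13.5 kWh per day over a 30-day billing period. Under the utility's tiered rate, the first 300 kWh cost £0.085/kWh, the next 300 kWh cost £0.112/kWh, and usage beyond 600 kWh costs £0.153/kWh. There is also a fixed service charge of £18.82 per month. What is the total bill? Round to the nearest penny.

Usage = 13.5 kWh/day × 30 days = 405 kWh
First 300 kWh × £0.085 = £25.50
Next 105 kWh × £0.112 = £11.76
Remaining tier: 0 kWh (not reached)
Energy charge = £37.26; + service £18.82 = £56.08

£56.08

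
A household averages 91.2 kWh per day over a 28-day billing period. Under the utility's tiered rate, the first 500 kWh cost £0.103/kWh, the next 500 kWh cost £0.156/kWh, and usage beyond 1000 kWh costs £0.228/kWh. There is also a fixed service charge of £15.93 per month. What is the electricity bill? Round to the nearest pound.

£500

Usage = 91.2 kWh/day × 28 days = 2553.6 kWh
First 500 kWh × £0.103 = £51.50
Next 500 kWh × £0.156 = £78.00
Remaining 1553.6 kWh × £0.228 = £354.22
Energy charge = £483.72; + service £15.93 = £499.65 ≈ £500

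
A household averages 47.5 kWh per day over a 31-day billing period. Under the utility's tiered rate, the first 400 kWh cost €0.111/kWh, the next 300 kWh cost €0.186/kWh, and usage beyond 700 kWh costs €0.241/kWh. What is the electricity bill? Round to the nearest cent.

€286.37

Usage = 47.5 kWh/day × 31 days = 1472.5 kWh
First 400 kWh × €0.111 = €44.40
Next 300 kWh × €0.186 = €55.80
Remaining 772.5 kWh × €0.241 = €186.17
Total = €286.37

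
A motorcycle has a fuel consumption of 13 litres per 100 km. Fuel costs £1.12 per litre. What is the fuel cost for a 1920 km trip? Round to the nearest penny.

Fuel = 13 L/100 km × 1920 km / 100 = 249.6 L
Cost = 249.6 L × £1.12/L = £279.55

£279.55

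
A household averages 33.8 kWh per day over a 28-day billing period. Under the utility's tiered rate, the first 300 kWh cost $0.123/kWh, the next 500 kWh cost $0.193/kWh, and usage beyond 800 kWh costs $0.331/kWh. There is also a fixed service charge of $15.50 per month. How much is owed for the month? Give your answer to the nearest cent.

Usage = 33.8 kWh/day × 28 days = 946.4 kWh
First 300 kWh × $0.123 = $36.90
Next 500 kWh × $0.193 = $96.50
Remaining 146.4 kWh × $0.331 = $48.46
Energy charge = $181.86; + service $15.50 = $197.36

$197.36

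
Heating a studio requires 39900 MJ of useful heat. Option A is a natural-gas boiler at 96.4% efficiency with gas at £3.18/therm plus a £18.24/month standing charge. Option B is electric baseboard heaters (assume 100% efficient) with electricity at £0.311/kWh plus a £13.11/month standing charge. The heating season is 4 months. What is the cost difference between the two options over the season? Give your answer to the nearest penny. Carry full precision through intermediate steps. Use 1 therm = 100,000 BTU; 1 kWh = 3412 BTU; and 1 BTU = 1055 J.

£2179.14

Heat load = 39900 MJ = 39,900,000,000 J / 1055 = 37,819,905 BTU
Gas: input = 37,819,905 / 0.964 = 39,232,267 BTU = 392.3 therm → 392.3 × £3.18 = £1,247.59; + 4 × £18.24 standing = £1,320.55
Electric: 37,819,905 BTU / 3412 = 11,080 kWh → × £0.311 = £3,447.24; + 4 × £13.11 standing = £3,499.68
Difference = |£1,320.55 − £3,499.68| = £2,179.14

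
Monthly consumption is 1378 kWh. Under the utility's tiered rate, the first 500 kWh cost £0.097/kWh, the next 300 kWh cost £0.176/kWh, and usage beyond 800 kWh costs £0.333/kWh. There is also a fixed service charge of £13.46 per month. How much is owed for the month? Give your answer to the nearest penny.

£307.23

First 500 kWh × £0.097 = £48.50
Next 300 kWh × £0.176 = £52.80
Remaining 578 kWh × £0.333 = £192.47
Energy charge = £293.77; + service £13.46 = £307.23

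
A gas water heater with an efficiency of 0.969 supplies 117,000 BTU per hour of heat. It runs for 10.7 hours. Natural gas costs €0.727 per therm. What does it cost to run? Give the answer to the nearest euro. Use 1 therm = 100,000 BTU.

Heat delivered = 117,000 BTU/h × 10.7 h = 1,251,900 BTU
Gas input = 1,251,900 / 0.969 = 1,291,950 BTU
= 1,291,950 / 100,000 = 12.92 therm
Cost = 12.92 × €0.727/therm = €9.39 ≈ €9

€9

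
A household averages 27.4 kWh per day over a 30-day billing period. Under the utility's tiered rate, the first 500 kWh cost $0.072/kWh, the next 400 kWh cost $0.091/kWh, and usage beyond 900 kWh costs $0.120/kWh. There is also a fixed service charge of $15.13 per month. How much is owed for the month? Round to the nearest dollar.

$80

Usage = 27.4 kWh/day × 30 days = 822 kWh
First 500 kWh × $0.072 = $36.00
Next 322 kWh × $0.091 = $29.30
Remaining tier: 0 kWh (not reached)
Energy charge = $65.30; + service $15.13 = $80.43 ≈ $80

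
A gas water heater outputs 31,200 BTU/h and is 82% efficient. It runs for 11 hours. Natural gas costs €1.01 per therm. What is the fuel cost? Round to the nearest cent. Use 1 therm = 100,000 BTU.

€4.23

Heat delivered = 31,200 BTU/h × 11 h = 343,200 BTU
Gas input = 343,200 / 0.82 = 418,537 BTU
= 418,537 / 100,000 = 4.185 therm
Cost = 4.185 × €1.01/therm = €4.23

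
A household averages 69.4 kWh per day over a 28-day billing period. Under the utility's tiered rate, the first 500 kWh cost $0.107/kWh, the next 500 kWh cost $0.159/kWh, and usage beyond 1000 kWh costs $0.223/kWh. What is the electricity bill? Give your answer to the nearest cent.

Usage = 69.4 kWh/day × 28 days = 1943.2 kWh
First 500 kWh × $0.107 = $53.50
Next 500 kWh × $0.159 = $79.50
Remaining 943.2 kWh × $0.223 = $210.33
Total = $343.33

$343.33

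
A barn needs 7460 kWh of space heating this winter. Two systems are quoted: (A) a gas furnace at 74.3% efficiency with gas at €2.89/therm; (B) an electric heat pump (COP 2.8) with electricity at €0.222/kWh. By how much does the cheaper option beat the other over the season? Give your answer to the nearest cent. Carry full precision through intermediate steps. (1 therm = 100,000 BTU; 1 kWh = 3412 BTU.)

Heat load = 7460 kWh × 3412 = 25,453,520 BTU
Gas: input = 25,453,520 / 0.743 = 34,257,766 BTU = 342.6 therm → 342.6 × €2.89 = €990.05
Heat pump: 25,453,520 BTU / 3412 = 7,460 kWh heat; / 2.8 = 2,664 kWh in → × €0.222 = €591.47
Difference = |€990.05 − €591.47| = €398.58

€398.58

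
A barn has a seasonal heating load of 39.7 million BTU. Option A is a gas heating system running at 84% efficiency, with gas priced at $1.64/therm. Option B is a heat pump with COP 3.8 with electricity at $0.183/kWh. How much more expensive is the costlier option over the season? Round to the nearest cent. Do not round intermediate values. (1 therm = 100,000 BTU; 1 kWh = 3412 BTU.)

Heat load = 39.7 × 10⁶ BTU = 39,700,000 BTU
Gas: input = 39,700,000 / 0.84 = 47,261,905 BTU = 472.6 therm → 472.6 × $1.64 = $775.10
Heat pump: 39,700,000 BTU / 3412 = 11,640 kWh heat; / 3.8 = 3,062 kWh in → × $0.183 = $560.34
Difference = |$775.10 − $560.34| = $214.76

$214.76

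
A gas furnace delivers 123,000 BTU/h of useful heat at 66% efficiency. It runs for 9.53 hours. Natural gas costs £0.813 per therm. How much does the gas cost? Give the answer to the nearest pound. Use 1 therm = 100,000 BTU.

£14

Heat delivered = 123,000 BTU/h × 9.53 h = 1,172,190 BTU
Gas input = 1,172,190 / 0.66 = 1,776,045 BTU
= 1,776,045 / 100,000 = 17.76 therm
Cost = 17.76 × £0.813/therm = £14.44 ≈ £14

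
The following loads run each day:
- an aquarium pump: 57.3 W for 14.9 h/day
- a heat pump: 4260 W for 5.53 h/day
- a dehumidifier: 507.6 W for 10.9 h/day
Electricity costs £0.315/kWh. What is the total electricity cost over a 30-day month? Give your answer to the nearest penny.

aquarium pump: 57.3 W × 14.9 h × 30 d = 25,613 Wh = 25.61 kWh
heat pump: 4260 W × 5.53 h × 30 d = 706,734 Wh = 706.7 kWh
dehumidifier: 507.6 W × 10.9 h × 30 d = 165,985 Wh = 166 kWh
Total energy = 25.61 + 706.7 + 166 = 898.3 kWh
Cost = 898.3 kWh × £0.315 = £282.97

£282.97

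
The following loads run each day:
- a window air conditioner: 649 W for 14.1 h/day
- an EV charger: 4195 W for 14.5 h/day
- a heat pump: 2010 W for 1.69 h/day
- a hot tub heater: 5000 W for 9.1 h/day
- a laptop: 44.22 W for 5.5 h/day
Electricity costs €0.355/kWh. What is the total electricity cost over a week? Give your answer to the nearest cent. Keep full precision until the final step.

window air conditioner: 649 W × 14.1 h × 7 d = 64,056 Wh = 64.06 kWh
EV charger: 4195 W × 14.5 h × 7 d = 425,792 Wh = 425.8 kWh
heat pump: 2010 W × 1.69 h × 7 d = 23,778 Wh = 23.78 kWh
hot tub heater: 5000 W × 9.1 h × 7 d = 318,500 Wh = 318.5 kWh
laptop: 44.22 W × 5.5 h × 7 d = 1,702 Wh = 1.702 kWh
Total energy = 64.06 + 425.8 + 23.78 + 318.5 + 1.702 = 833.8 kWh
Cost = 833.8 kWh × €0.355 = €296.01

€296.01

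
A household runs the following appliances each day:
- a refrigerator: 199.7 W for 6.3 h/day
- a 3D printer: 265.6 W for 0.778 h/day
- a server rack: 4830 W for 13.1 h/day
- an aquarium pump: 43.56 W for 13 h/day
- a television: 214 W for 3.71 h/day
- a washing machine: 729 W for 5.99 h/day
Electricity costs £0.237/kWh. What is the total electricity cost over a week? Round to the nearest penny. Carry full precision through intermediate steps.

refrigerator: 199.7 W × 6.3 h × 7 d = 8,807 Wh = 8.807 kWh
3D printer: 265.6 W × 0.778 h × 7 d = 1,446 Wh = 1.446 kWh
server rack: 4830 W × 13.1 h × 7 d = 442,911 Wh = 442.9 kWh
aquarium pump: 43.56 W × 13 h × 7 d = 3,964 Wh = 3.964 kWh
television: 214 W × 3.71 h × 7 d = 5,558 Wh = 5.558 kWh
washing machine: 729 W × 5.99 h × 7 d = 30,567 Wh = 30.57 kWh
Total energy = 8.807 + 1.446 + 442.9 + 3.964 + 5.558 + 30.57 = 493.3 kWh
Cost = 493.3 kWh × £0.237 = £116.90

£116.90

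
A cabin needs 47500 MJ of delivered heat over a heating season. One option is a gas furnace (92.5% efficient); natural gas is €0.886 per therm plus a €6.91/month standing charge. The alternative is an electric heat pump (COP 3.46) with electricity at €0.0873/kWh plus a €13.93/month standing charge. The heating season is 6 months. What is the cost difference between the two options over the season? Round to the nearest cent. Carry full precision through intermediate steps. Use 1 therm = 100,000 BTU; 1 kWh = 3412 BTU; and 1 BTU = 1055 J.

€56.19

Heat load = 47500 MJ = 47,500,000,000 J / 1055 = 45,023,697 BTU
Gas: input = 45,023,697 / 0.925 = 48,674,267 BTU = 486.7 therm → 486.7 × €0.886 = €431.25; + 6 × €6.91 standing = €472.71
Heat pump: 45,023,697 BTU / 3412 = 13,200 kWh heat; / 3.46 = 3,814 kWh in → × €0.0873 = €332.94; + 6 × €13.93 standing = €416.52
Difference = |€472.71 − €416.52| = €56.19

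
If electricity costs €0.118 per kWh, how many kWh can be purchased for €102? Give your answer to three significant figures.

€102 / €0.118 per kWh = 864.4 kWh

864 kWh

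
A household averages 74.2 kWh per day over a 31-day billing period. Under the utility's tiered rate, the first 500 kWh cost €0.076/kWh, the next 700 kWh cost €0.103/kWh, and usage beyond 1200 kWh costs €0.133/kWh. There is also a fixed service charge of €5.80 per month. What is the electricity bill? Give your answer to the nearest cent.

Usage = 74.2 kWh/day × 31 days = 2300.2 kWh
First 500 kWh × €0.076 = €38.00
Next 700 kWh × €0.103 = €72.10
Remaining 1100.2 kWh × €0.133 = €146.33
Energy charge = €256.43; + service €5.80 = €262.23

€262.23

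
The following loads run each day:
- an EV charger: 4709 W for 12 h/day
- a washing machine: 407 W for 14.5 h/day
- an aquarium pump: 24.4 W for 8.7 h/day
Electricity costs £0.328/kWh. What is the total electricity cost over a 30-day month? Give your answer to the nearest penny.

£616.20

EV charger: 4709 W × 12 h × 30 d = 1,695,240 Wh = 1,695 kWh
washing machine: 407 W × 14.5 h × 30 d = 177,045 Wh = 177 kWh
aquarium pump: 24.4 W × 8.7 h × 30 d = 6,368 Wh = 6.368 kWh
Total energy = 1,695 + 177 + 6.368 = 1,879 kWh
Cost = 1,879 kWh × £0.328 = £616.20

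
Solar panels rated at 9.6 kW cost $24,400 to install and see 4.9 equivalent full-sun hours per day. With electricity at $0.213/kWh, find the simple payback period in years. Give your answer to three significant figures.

Daily generation = 9.6 kW × 4.9 h = 47.04 kWh
Annual generation = 47.04 × 365 = 17170 kWh
Annual savings = 17170 × $0.213 = $3,657.12
Payback = $24,400 / $3,657.12 = 6.67 years

6.67 years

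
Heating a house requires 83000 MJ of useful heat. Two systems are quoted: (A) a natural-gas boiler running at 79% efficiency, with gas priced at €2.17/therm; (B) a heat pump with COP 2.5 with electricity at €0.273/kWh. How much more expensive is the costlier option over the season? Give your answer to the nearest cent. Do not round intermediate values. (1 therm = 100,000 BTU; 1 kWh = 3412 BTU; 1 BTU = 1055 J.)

Heat load = 83000 MJ = 83,000,000,000 J / 1055 = 78,672,986 BTU
Gas: input = 78,672,986 / 0.79 = 99,586,058 BTU = 995.9 therm → 995.9 × €2.17 = €2,161.02
Heat pump: 78,672,986 BTU / 3412 = 23,060 kWh heat; / 2.5 = 9,223 kWh in → × €0.273 = €2,517.90
Difference = |€2,161.02 − €2,517.90| = €356.89

€356.89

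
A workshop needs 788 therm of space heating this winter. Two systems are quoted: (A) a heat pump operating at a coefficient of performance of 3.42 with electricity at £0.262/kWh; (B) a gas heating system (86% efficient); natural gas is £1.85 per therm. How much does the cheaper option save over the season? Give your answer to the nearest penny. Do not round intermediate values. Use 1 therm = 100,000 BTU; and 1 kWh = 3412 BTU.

Heat load = 788 therm × 100,000 = 78,800,000 BTU
Gas: input = 78,800,000 / 0.860 = 91,627,907 BTU = 916.3 therm → 916.3 × £1.85 = £1,695.12
Heat pump: 78,800,000 BTU / 3412 = 23,090 kWh heat; / 3.42 = 6,753 kWh in → × £0.262 = £1,769.26
Difference = |£1,695.12 − £1,769.26| = £74.15

£74.15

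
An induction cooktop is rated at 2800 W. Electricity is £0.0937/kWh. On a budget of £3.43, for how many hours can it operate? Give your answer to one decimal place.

Energy budget = £3.43 / £0.0937 per kWh = 36.61 kWh = 36,606 Wh
Runtime = 36,606 Wh / 2800 W = 13.07 h

13.1 h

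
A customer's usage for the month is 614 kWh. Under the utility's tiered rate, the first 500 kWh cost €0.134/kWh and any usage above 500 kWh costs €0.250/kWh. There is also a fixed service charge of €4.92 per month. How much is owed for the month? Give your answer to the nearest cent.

€100.42

First 500 kWh × €0.134 = €67.00
Remaining 114 kWh × €0.250 = €28.50
Energy charge = €95.50; + service €4.92 = €100.42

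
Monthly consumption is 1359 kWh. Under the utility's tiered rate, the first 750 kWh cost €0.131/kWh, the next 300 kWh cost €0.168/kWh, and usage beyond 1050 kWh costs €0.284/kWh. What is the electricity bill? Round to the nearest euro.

First 750 kWh × €0.131 = €98.25
Next 300 kWh × €0.168 = €50.40
Remaining 309 kWh × €0.284 = €87.76
Total = €236.41 ≈ €236

€236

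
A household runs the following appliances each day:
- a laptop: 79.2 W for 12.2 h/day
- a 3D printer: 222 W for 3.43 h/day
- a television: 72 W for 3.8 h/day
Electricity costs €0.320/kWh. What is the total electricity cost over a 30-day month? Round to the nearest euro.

€19

laptop: 79.2 W × 12.2 h × 30 d = 28,987 Wh = 28.99 kWh
3D printer: 222 W × 3.43 h × 30 d = 22,844 Wh = 22.84 kWh
television: 72 W × 3.8 h × 30 d = 8,208 Wh = 8.208 kWh
Total energy = 28.99 + 22.84 + 8.208 = 60.04 kWh
Cost = 60.04 kWh × €0.320 = €19.21 ≈ €19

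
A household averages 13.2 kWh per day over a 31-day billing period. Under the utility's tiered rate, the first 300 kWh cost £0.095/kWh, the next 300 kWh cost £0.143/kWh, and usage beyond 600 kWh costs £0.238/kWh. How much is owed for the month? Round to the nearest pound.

£44

Usage = 13.2 kWh/day × 31 days = 409.2 kWh
First 300 kWh × £0.095 = £28.50
Next 109.2 kWh × £0.143 = £15.62
Remaining tier: 0 kWh (not reached)
Total = £44.12 ≈ £44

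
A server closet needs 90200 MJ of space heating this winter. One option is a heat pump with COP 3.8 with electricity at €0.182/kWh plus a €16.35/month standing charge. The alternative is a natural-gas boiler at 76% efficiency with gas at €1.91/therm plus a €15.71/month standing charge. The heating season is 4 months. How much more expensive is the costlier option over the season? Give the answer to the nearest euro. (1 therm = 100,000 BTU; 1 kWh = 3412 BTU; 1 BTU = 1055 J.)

€946

Heat load = 90200 MJ = 90,200,000,000 J / 1055 = 85,497,630 BTU
Gas: input = 85,497,630 / 0.76 = 112,496,882 BTU = 1,125 therm → 1,125 × €1.91 = €2,148.69; + 4 × €15.71 standing = €2,211.53
Heat pump: 85,497,630 BTU / 3412 = 25,060 kWh heat; / 3.8 = 6,594 kWh in → × €0.182 = €1,200.14; + 4 × €16.35 standing = €1,265.54
Difference = |€2,211.53 − €1,265.54| = €945.99 ≈ €946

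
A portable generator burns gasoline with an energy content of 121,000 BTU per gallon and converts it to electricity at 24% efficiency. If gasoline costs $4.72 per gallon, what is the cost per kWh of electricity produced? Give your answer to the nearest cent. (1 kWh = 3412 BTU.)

$0.55

Electrical output per gallon = 121,000 BTU × 0.24 / 3412 BTU/kWh = 8.511 kWh
Cost per kWh = $4.72 / 8.511 kWh = $0.555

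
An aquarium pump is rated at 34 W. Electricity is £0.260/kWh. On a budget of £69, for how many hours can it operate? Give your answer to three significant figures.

Energy budget = £69 / £0.260 per kWh = 265.4 kWh = 265,385 Wh
Runtime = 265,385 Wh / 34 W = 7,805 h

7810 h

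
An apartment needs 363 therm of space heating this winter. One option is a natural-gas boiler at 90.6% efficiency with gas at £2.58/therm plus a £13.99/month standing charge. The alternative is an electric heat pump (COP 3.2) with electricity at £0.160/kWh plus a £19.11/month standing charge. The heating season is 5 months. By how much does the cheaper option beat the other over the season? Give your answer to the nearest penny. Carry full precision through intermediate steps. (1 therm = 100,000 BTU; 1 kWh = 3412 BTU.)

£476.16

Heat load = 363 therm × 100,000 = 36,300,000 BTU
Gas: input = 36,300,000 / 0.906 = 40,066,225 BTU = 400.7 therm → 400.7 × £2.58 = £1,033.71; + 5 × £13.99 standing = £1,103.66
Heat pump: 36,300,000 BTU / 3412 = 10,640 kWh heat; / 3.2 = 3,325 kWh in → × £0.160 = £531.95; + 5 × £19.11 standing = £627.50
Difference = |£1,103.66 − £627.50| = £476.16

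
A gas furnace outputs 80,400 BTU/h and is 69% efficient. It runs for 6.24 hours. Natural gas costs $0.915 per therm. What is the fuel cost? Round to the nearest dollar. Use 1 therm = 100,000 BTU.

$7

Heat delivered = 80,400 BTU/h × 6.24 h = 501,696 BTU
Gas input = 501,696 / 0.69 = 727,096 BTU
= 727,096 / 100,000 = 7.271 therm
Cost = 7.271 × $0.915/therm = $6.65 ≈ $7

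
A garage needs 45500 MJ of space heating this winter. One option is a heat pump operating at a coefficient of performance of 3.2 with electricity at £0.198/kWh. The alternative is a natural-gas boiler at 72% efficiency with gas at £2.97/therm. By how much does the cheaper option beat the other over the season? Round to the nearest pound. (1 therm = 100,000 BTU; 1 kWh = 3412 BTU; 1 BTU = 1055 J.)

Heat load = 45500 MJ = 45,500,000,000 J / 1055 = 43,127,962 BTU
Gas: input = 43,127,962 / 0.72 = 59,899,947 BTU = 599 therm → 599 × £2.97 = £1,779.03
Heat pump: 43,127,962 BTU / 3412 = 12,640 kWh heat; / 3.2 = 3,950 kWh in → × £0.198 = £782.11
Difference = |£1,779.03 − £782.11| = £996.92 ≈ £997

£997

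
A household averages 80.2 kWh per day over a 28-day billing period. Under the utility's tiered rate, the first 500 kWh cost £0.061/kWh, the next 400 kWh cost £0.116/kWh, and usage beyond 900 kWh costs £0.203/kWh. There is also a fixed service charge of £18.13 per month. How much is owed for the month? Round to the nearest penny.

Usage = 80.2 kWh/day × 28 days = 2245.6 kWh
First 500 kWh × £0.061 = £30.50
Next 400 kWh × £0.116 = £46.40
Remaining 1345.6 kWh × £0.203 = £273.16
Energy charge = £350.06; + service £18.13 = £368.19

£368.19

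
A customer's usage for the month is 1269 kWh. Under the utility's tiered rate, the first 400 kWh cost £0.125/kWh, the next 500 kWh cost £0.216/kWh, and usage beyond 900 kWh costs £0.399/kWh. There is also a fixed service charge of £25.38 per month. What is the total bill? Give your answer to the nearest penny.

£330.61

First 400 kWh × £0.125 = £50.00
Next 500 kWh × £0.216 = £108.00
Remaining 369 kWh × £0.399 = £147.23
Energy charge = £305.23; + service £25.38 = £330.61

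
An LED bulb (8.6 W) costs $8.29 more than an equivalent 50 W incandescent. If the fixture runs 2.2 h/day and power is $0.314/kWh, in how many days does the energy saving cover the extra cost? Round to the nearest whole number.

290 days

Power saved = 50 − 8.6 = 41.4 W
Daily energy saved = 41.4 W × 2.2 h = 91.08 Wh = 0.09108 kWh
Daily savings = 0.09108 × $0.314 = $0.0286
Payback = $8.29 / $0.0286 per day = 289.9 days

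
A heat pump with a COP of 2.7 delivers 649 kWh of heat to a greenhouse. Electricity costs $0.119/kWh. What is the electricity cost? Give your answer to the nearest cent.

$28.60

Electrical input = 649 kWh / 2.7 = 240.4 kWh
Cost = 240.4 × $0.119/kWh = $28.60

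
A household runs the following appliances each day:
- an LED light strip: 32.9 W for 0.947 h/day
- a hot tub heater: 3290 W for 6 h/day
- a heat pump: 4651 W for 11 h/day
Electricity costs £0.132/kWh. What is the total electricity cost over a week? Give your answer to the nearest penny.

LED light strip: 32.9 W × 0.947 h × 7 d = 218 Wh = 0.2181 kWh
hot tub heater: 3290 W × 6 h × 7 d = 138,180 Wh = 138.2 kWh
heat pump: 4651 W × 11 h × 7 d = 358,127 Wh = 358.1 kWh
Total energy = 0.2181 + 138.2 + 358.1 = 496.5 kWh
Cost = 496.5 kWh × £0.132 = £65.54

£65.54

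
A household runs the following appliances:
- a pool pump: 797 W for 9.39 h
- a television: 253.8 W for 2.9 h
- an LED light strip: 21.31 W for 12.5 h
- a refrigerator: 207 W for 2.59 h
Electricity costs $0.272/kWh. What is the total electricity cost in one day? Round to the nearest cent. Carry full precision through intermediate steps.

$2.45

pool pump: 797 W × 9.39 h = 7,484 Wh = 7.484 kWh
television: 253.8 W × 2.9 h = 736 Wh = 0.736 kWh
LED light strip: 21.31 W × 12.5 h = 266 Wh = 0.2664 kWh
refrigerator: 207 W × 2.59 h = 536 Wh = 0.5361 kWh
Total energy = 7.484 + 0.736 + 0.2664 + 0.5361 = 9.022 kWh
Cost = 9.022 kWh × $0.272 = $2.45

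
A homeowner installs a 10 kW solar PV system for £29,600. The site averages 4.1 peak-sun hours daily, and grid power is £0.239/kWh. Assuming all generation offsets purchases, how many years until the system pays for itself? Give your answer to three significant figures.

Daily generation = 10 kW × 4.1 h = 41 kWh
Annual generation = 41 × 365 = 14965 kWh
Annual savings = 14965 × £0.239 = £3,576.63
Payback = £29,600 / £3,576.63 = 8.28 years

8.28 years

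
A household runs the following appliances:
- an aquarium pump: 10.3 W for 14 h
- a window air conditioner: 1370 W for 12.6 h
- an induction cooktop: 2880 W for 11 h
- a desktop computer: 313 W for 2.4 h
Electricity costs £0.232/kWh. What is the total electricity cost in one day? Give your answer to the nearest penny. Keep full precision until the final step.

£11.56

aquarium pump: 10.3 W × 14 h = 144 Wh = 0.1442 kWh
window air conditioner: 1370 W × 12.6 h = 17,262 Wh = 17.26 kWh
induction cooktop: 2880 W × 11 h = 31,680 Wh = 31.68 kWh
desktop computer: 313 W × 2.4 h = 751 Wh = 0.7512 kWh
Total energy = 0.1442 + 17.26 + 31.68 + 0.7512 = 49.84 kWh
Cost = 49.84 kWh × £0.232 = £11.56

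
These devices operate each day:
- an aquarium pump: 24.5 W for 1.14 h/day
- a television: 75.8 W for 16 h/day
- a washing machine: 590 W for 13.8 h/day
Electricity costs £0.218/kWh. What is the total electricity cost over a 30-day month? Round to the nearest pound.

£61

aquarium pump: 24.5 W × 1.14 h × 30 d = 838 Wh = 0.8379 kWh
television: 75.8 W × 16 h × 30 d = 36,384 Wh = 36.38 kWh
washing machine: 590 W × 13.8 h × 30 d = 244,260 Wh = 244.3 kWh
Total energy = 0.8379 + 36.38 + 244.3 = 281.5 kWh
Cost = 281.5 kWh × £0.218 = £61.36 ≈ £61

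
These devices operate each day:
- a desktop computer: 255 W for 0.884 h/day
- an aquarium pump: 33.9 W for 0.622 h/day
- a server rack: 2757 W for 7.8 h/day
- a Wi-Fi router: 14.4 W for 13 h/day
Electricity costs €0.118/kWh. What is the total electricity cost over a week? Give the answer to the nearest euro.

desktop computer: 255 W × 0.884 h × 7 d = 1,578 Wh = 1.578 kWh
aquarium pump: 33.9 W × 0.622 h × 7 d = 148 Wh = 0.1476 kWh
server rack: 2757 W × 7.8 h × 7 d = 150,532 Wh = 150.5 kWh
Wi-Fi router: 14.4 W × 13 h × 7 d = 1,310 Wh = 1.31 kWh
Total energy = 1.578 + 0.1476 + 150.5 + 1.31 = 153.6 kWh
Cost = 153.6 kWh × €0.118 = €18.12 ≈ €18

€18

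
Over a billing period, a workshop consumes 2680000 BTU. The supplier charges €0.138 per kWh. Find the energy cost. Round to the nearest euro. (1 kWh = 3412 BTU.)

€108

2680000 BTU × (0.00029308 kWh/BTU) = 785.5 kWh
Cost = 785.5 kWh × €0.138/kWh = €108.39 ≈ €108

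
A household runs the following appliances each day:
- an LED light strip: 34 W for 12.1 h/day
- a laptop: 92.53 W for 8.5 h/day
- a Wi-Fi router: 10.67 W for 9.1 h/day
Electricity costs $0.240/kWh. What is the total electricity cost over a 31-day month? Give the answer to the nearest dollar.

LED light strip: 34 W × 12.1 h × 31 d = 12,753 Wh = 12.75 kWh
laptop: 92.53 W × 8.5 h × 31 d = 24,382 Wh = 24.38 kWh
Wi-Fi router: 10.67 W × 9.1 h × 31 d = 3,010 Wh = 3.01 kWh
Total energy = 12.75 + 24.38 + 3.01 = 40.15 kWh
Cost = 40.15 kWh × $0.240 = $9.63 ≈ $10

$10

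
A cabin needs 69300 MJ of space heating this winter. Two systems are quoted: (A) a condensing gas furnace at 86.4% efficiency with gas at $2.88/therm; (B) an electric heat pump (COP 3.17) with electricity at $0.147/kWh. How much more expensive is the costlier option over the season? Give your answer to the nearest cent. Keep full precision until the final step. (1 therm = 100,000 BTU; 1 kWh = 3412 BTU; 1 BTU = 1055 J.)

Heat load = 69300 MJ = 69,300,000,000 J / 1055 = 65,687,204 BTU
Gas: input = 65,687,204 / 0.864 = 76,026,856 BTU = 760.3 therm → 760.3 × $2.88 = $2,189.57
Heat pump: 65,687,204 BTU / 3412 = 19,250 kWh heat; / 3.17 = 6,073 kWh in → × $0.147 = $892.75
Difference = |$2,189.57 − $892.75| = $1,296.82

$1296.82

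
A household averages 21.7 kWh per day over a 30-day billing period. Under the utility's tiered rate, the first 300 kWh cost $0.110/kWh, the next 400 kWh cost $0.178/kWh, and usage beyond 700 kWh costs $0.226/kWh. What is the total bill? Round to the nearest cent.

$95.48

Usage = 21.7 kWh/day × 30 days = 651 kWh
First 300 kWh × $0.110 = $33.00
Next 351 kWh × $0.178 = $62.48
Remaining tier: 0 kWh (not reached)
Total = $95.48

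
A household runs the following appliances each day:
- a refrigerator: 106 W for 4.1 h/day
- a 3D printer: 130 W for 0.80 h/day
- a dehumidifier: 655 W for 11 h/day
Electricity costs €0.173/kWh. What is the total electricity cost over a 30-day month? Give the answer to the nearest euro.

€40

refrigerator: 106 W × 4.1 h × 30 d = 13,038 Wh = 13.04 kWh
3D printer: 130 W × 0.80 h × 30 d = 3,120 Wh = 3.12 kWh
dehumidifier: 655 W × 11 h × 30 d = 216,150 Wh = 216.2 kWh
Total energy = 13.04 + 3.12 + 216.2 = 232.3 kWh
Cost = 232.3 kWh × €0.173 = €40.19 ≈ €40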